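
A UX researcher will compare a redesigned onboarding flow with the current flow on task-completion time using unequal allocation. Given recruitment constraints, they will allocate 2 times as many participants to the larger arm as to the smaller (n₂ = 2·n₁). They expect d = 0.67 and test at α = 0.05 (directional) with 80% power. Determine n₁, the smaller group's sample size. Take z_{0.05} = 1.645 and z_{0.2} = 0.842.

n₁ = 21

With allocation ratio k = n₂/n₁ = 2, Var(x̄₁−x̄₂) = σ²(1/n₁ + 1/(k·n₁)) = σ²·(k+1)/(k·n₁).
So n₁ = (1 + 1/k)·((z_{α} + z_β)/d)² = 1.500 × (2.487/0.67)².
n₁ = 1.500 × 13.78 = 20.7.
Round up: n₁ = 21, giving n₂ = 2 × 21 = 42.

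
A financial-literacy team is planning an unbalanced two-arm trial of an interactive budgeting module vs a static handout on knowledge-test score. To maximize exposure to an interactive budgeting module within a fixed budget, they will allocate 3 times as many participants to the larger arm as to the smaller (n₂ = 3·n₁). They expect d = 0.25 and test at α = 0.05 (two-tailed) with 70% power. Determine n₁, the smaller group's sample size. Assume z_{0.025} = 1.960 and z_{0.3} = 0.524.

With allocation ratio k = n₂/n₁ = 3, Var(x̄₁−x̄₂) = σ²(1/n₁ + 1/(k·n₁)) = σ²·(k+1)/(k·n₁).
So n₁ = (1 + 1/k)·((z_{α/2} + z_β)/d)² = 1.333 × (2.484/0.25)².
n₁ = 1.333 × 98.72 = 131.6.
Round up: n₁ = 132, giving n₂ = 3 × 132 = 396.

n₁ = 132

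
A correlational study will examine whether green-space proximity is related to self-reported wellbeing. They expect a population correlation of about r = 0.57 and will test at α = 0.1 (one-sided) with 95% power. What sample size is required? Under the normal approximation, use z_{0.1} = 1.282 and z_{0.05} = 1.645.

n = 24

Fisher's z: C = ½·ln((1+r)/(1−r)) = ½·ln(3.6512) = 0.6475.
n = ((z_{α} + z_β)/C)² + 3.
(1.282 + 1.645) / 0.6475 = 2.927 / 0.6475 = 4.520.
n = 4.520² + 3 = 20.43 + 3 = 23.4.
Round up.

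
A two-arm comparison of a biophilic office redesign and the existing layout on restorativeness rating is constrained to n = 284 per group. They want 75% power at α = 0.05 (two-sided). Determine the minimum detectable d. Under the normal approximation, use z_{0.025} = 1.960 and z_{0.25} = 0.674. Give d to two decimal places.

For two independent groups of n = 284 each: d_min = (z_{α/2} + z_β)·√(2/n).
z-sum = 1.960 + 0.674 = 2.634.
d_min = 2.634 × √(2/284) = 2.634 × 0.0839 = 0.221.

d_min ≈ 0.22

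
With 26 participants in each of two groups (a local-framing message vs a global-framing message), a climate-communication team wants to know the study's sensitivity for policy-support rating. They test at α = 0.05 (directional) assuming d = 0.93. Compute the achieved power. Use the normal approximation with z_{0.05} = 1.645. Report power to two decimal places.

power ≈ 0.96

For two equal groups, power = Φ(d·√(n/2) − z_{α}).
d·√(n/2) = 0.93 × √(26/2) = 0.93 × 3.606 = 3.353.
z_β = 3.353 − 1.645 = 1.708.
Power = Φ(1.708) = 0.956.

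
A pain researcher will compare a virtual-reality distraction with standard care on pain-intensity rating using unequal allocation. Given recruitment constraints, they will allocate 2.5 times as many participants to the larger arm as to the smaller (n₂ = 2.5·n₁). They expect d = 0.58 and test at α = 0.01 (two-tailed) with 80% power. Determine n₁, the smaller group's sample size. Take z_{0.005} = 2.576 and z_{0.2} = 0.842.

n₁ = 49

With allocation ratio k = n₂/n₁ = 2.5, Var(x̄₁−x̄₂) = σ²(1/n₁ + 1/(k·n₁)) = σ²·(k+1)/(k·n₁).
So n₁ = (1 + 1/k)·((z_{α/2} + z_β)/d)² = 1.400 × (3.418/0.58)².
n₁ = 1.400 × 34.73 = 48.6.
Round up: n₁ = 49, giving n₂ = ⌈2.5 × 49⌉ = ⌈122.5⌉ = 123.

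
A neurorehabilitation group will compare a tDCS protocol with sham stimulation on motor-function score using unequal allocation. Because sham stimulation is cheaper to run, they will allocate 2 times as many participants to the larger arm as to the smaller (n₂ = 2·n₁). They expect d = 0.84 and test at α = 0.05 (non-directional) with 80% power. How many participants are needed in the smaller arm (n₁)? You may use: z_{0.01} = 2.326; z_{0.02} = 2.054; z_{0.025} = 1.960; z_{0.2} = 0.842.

n₁ = 17

With allocation ratio k = n₂/n₁ = 2, Var(x̄₁−x̄₂) = σ²(1/n₁ + 1/(k·n₁)) = σ²·(k+1)/(k·n₁).
So n₁ = (1 + 1/k)·((z_{α/2} + z_β)/d)² = 1.500 × (2.802/0.84)².
n₁ = 1.500 × 11.13 = 16.7.
Round up: n₁ = 17, giving n₂ = 2 × 17 = 34.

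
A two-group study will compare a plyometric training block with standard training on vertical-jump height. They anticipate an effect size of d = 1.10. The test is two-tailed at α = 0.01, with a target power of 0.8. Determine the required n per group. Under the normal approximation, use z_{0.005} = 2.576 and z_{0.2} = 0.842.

n = 20 per group

For two independent groups with equal n: n = 2·((z_{α/2} + z_β) / d)².
z_{α/2} + z_β = 2.576 + 0.842 = 3.418.
n = 2 × (3.418 / 1.10)² = 2 × 3.107² = 2 × 9.66 = 19.3.
Round up to the next whole participant.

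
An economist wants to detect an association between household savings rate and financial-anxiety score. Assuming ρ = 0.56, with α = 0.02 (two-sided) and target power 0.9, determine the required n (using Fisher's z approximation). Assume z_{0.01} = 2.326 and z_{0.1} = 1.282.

Fisher's z: C = ½·ln((1+r)/(1−r)) = ½·ln(3.5455) = 0.6328.
n = ((z_{α/2} + z_β)/C)² + 3.
(2.326 + 1.282) / 0.6328 = 3.608 / 0.6328 = 5.702.
n = 5.702² + 3 = 32.51 + 3 = 35.5.
Round up.

n = 36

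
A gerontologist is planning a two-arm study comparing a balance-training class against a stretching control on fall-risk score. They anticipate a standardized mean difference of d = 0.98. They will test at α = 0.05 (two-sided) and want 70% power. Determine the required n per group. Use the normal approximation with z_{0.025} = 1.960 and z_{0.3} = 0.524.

n = 13 per group

For two independent groups with equal n: n = 2·((z_{α/2} + z_β) / d)².
z_{α/2} + z_β = 1.960 + 0.524 = 2.484.
n = 2 × (2.484 / 0.98)² = 2 × 2.535² = 2 × 6.42 = 12.8.
Round up to the next whole participant.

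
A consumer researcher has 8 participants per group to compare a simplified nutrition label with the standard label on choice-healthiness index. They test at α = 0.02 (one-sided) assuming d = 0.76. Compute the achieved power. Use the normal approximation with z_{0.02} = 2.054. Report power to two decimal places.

power ≈ 0.30

For two equal groups, power = Φ(d·√(n/2) − z_{α}).
d·√(n/2) = 0.76 × √(8/2) = 0.76 × 2.000 = 1.520.
z_β = 1.520 − 2.054 = -0.534.
Power = Φ(-0.534) = 0.297.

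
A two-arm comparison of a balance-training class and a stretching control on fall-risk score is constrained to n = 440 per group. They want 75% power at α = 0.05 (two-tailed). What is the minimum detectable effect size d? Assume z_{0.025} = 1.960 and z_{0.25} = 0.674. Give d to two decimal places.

d_min ≈ 0.18

For two independent groups of n = 440 each: d_min = (z_{α/2} + z_β)·√(2/n).
z-sum = 1.960 + 0.674 = 2.634.
d_min = 2.634 × √(2/440) = 2.634 × 0.0674 = 0.178.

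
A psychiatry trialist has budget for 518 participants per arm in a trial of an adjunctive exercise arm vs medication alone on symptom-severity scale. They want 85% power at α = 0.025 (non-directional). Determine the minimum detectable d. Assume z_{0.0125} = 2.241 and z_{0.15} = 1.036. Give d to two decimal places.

For two independent groups of n = 518 each: d_min = (z_{α/2} + z_β)·√(2/n).
z-sum = 2.241 + 1.036 = 3.277.
d_min = 3.277 × √(2/518) = 3.277 × 0.0621 = 0.204.

d_min ≈ 0.20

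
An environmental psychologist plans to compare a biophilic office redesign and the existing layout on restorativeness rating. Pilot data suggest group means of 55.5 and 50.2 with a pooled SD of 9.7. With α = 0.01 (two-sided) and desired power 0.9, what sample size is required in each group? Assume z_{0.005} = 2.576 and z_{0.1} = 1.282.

n = 100 per group

Cohen's d = |M₁ − M₂| / SD_pooled = |55.5 − 50.2| / 9.7 = 5.3 / 9.7 = 0.546.
For two independent groups with equal n: n = 2·((z_{α/2} + z_β) / d)².
z_{α/2} + z_β = 2.576 + 1.282 = 3.858.
n = 2 × (3.858 / 0.546)² = 2 × 7.066² = 2 × 49.93 = 99.9.
Round up to the next whole participant.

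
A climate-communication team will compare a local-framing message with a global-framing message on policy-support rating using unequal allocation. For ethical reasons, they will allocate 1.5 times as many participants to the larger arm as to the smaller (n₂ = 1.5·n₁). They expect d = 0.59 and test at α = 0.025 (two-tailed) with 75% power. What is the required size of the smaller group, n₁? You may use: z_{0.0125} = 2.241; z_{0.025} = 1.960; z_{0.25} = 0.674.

With allocation ratio k = n₂/n₁ = 1.5, Var(x̄₁−x̄₂) = σ²(1/n₁ + 1/(k·n₁)) = σ²·(k+1)/(k·n₁).
So n₁ = (1 + 1/k)·((z_{α/2} + z_β)/d)² = 1.667 × (2.915/0.59)².
n₁ = 1.667 × 24.41 = 40.7.
Round up: n₁ = 41, giving n₂ = ⌈1.5 × 41⌉ = ⌈61.5⌉ = 62.

n₁ = 41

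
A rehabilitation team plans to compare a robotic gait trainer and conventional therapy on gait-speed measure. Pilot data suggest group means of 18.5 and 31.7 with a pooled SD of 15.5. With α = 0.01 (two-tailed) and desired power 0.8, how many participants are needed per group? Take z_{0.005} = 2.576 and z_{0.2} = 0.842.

n = 33 per group

Cohen's d = |M₁ − M₂| / SD_pooled = |18.5 − 31.7| / 15.5 = 13.2 / 15.5 = 0.852.
For two independent groups with equal n: n = 2·((z_{α/2} + z_β) / d)².
z_{α/2} + z_β = 2.576 + 0.842 = 3.418.
n = 2 × (3.418 / 0.852)² = 2 × 4.012² = 2 × 16.09 = 32.2.
Round up to the next whole participant.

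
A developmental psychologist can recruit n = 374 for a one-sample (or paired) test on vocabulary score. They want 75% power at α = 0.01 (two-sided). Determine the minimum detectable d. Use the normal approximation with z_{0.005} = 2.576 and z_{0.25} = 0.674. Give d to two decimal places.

For a single sample (or paired design) of n = 374: d_min = (z_{α/2} + z_β)/√n.
z-sum = 2.576 + 0.674 = 3.250.
d_min = 3.250 / √374 = 3.250 / 19.339 = 0.168.

d_min ≈ 0.17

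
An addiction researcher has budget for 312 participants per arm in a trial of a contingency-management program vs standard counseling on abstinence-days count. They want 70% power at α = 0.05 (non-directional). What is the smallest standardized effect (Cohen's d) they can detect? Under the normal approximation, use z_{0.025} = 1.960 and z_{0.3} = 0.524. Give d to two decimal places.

d_min ≈ 0.20

For two independent groups of n = 312 each: d_min = (z_{α/2} + z_β)·√(2/n).
z-sum = 1.960 + 0.524 = 2.484.
d_min = 2.484 × √(2/312) = 2.484 × 0.0801 = 0.199.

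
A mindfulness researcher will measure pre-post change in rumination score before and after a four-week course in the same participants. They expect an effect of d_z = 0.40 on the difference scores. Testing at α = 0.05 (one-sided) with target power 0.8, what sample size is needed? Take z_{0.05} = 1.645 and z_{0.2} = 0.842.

n = 39 pairs

For a paired (one-sample on differences) test: n = ((z_{α} + z_β) / d)².
z_{α} + z_β = 1.645 + 0.842 = 2.487.
n = (2.487 / 0.40)² = 6.218² = 38.66.
Round up.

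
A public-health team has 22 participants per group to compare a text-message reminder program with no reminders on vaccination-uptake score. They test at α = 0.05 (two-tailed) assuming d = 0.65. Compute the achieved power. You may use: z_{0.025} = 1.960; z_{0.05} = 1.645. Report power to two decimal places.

power ≈ 0.58

For two equal groups, power = Φ(d·√(n/2) − z_{α/2}).
d·√(n/2) = 0.65 × √(22/2) = 0.65 × 3.317 = 2.156.
z_β = 2.156 − 1.960 = 0.196.
Power = Φ(0.196) = 0.578.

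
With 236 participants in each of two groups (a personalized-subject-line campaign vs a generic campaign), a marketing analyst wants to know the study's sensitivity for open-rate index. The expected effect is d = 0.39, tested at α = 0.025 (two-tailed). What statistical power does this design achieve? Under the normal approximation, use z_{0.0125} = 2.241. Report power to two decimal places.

For two equal groups, power = Φ(d·√(n/2) − z_{α/2}).
d·√(n/2) = 0.39 × √(236/2) = 0.39 × 10.863 = 4.236.
z_β = 4.236 − 2.241 = 1.995.
Power = Φ(1.995) = 0.977.

power ≈ 0.98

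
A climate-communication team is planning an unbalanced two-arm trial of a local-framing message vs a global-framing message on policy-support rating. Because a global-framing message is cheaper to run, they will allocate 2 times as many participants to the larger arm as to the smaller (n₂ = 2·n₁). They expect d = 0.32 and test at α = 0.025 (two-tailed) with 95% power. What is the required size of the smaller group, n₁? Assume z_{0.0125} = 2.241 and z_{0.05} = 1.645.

With allocation ratio k = n₂/n₁ = 2, Var(x̄₁−x̄₂) = σ²(1/n₁ + 1/(k·n₁)) = σ²·(k+1)/(k·n₁).
So n₁ = (1 + 1/k)·((z_{α/2} + z_β)/d)² = 1.500 × (3.886/0.32)².
n₁ = 1.500 × 147.47 = 221.2.
Round up: n₁ = 222, giving n₂ = 2 × 222 = 444.

n₁ = 222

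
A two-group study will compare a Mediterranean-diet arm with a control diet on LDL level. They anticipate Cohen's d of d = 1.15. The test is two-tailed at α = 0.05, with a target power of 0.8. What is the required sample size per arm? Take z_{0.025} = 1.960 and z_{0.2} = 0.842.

For two independent groups with equal n: n = 2·((z_{α/2} + z_β) / d)².
z_{α/2} + z_β = 1.960 + 0.842 = 2.802.
n = 2 × (2.802 / 1.15)² = 2 × 2.437² = 2 × 5.94 = 11.9.
Round up to the next whole participant.

n = 12 per group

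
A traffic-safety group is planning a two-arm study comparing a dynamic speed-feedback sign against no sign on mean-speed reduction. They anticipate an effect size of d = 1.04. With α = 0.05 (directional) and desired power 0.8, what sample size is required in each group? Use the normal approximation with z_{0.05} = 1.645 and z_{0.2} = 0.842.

n = 12 per group

For two independent groups with equal n: n = 2·((z_{α} + z_β) / d)².
z_{α} + z_β = 1.645 + 0.842 = 2.487.
n = 2 × (2.487 / 1.04)² = 2 × 2.391² = 2 × 5.72 = 11.4.
Round up to the next whole participant.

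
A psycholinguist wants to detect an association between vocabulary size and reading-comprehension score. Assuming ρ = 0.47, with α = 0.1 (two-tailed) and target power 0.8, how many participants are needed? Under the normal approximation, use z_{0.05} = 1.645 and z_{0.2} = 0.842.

n = 27

Fisher's z: C = ½·ln((1+r)/(1−r)) = ½·ln(2.7736) = 0.5101.
n = ((z_{α/2} + z_β)/C)² + 3.
(1.645 + 0.842) / 0.5101 = 2.487 / 0.5101 = 4.876.
n = 4.876² + 3 = 23.77 + 3 = 26.8.
Round up.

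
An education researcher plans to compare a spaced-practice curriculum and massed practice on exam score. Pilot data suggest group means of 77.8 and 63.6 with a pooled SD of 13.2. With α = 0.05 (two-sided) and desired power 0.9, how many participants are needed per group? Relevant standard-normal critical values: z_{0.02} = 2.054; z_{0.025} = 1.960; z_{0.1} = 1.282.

n = 19 per group

Cohen's d = |M₁ − M₂| / SD_pooled = |77.8 − 63.6| / 13.2 = 14.2 / 13.2 = 1.076.
For two independent groups with equal n: n = 2·((z_{α/2} + z_β) / d)².
z_{α/2} + z_β = 1.960 + 1.282 = 3.242.
n = 2 × (3.242 / 1.076)² = 2 × 3.013² = 2 × 9.08 = 18.2.
Round up to the next whole participant.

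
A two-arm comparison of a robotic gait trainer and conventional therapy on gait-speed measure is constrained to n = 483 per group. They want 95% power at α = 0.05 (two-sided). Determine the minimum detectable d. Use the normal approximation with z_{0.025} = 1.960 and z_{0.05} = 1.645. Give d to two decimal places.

For two independent groups of n = 483 each: d_min = (z_{α/2} + z_β)·√(2/n).
z-sum = 1.960 + 1.645 = 3.605.
d_min = 3.605 × √(2/483) = 3.605 × 0.0643 = 0.232.

d_min ≈ 0.23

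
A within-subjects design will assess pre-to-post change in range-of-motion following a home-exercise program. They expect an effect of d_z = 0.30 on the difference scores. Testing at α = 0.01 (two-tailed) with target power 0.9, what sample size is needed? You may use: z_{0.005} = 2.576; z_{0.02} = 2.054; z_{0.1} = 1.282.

n = 166 pairs

For a paired (one-sample on differences) test: n = ((z_{α/2} + z_β) / d)².
z_{α/2} + z_β = 2.576 + 1.282 = 3.858.
n = (3.858 / 0.30)² = 12.860² = 165.38.
Round up.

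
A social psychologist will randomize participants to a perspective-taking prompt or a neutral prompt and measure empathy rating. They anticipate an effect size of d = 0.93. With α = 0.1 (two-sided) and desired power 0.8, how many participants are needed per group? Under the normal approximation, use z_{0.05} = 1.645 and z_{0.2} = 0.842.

n = 15 per group

For two independent groups with equal n: n = 2·((z_{α/2} + z_β) / d)².
z_{α/2} + z_β = 1.645 + 0.842 = 2.487.
n = 2 × (2.487 / 0.93)² = 2 × 2.674² = 2 × 7.15 = 14.3.
Round up to the next whole participant.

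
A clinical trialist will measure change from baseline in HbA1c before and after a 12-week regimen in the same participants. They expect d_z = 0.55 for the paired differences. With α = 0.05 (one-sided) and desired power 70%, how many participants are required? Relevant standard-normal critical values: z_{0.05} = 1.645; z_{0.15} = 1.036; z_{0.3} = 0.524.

n = 16 pairs

For a paired (one-sample on differences) test: n = ((z_{α} + z_β) / d)².
z_{α} + z_β = 1.645 + 0.524 = 2.169.
n = (2.169 / 0.55)² = 3.944² = 15.55.
Round up.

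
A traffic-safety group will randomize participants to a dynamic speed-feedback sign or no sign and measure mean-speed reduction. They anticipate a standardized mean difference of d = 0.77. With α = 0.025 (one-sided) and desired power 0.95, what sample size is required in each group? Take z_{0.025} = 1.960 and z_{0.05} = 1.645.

For two independent groups with equal n: n = 2·((z_{α} + z_β) / d)².
z_{α} + z_β = 1.960 + 1.645 = 3.605.
n = 2 × (3.605 / 0.77)² = 2 × 4.682² = 2 × 21.92 = 43.8.
Round up to the next whole participant.

n = 44 per group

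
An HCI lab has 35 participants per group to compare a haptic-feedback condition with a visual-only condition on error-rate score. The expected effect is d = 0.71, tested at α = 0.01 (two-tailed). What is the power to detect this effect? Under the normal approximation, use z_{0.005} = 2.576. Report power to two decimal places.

power ≈ 0.65

For two equal groups, power = Φ(d·√(n/2) − z_{α/2}).
d·√(n/2) = 0.71 × √(35/2) = 0.71 × 4.183 = 2.970.
z_β = 2.970 − 2.576 = 0.394.
Power = Φ(0.394) = 0.653.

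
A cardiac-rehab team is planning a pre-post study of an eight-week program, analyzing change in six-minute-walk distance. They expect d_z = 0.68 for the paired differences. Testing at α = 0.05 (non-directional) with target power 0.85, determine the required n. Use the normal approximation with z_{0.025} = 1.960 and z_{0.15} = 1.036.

For a paired (one-sample on differences) test: n = ((z_{α/2} + z_β) / d)².
z_{α/2} + z_β = 1.960 + 1.036 = 2.996.
n = (2.996 / 0.68)² = 4.406² = 19.41.
Round up.

n = 20 pairs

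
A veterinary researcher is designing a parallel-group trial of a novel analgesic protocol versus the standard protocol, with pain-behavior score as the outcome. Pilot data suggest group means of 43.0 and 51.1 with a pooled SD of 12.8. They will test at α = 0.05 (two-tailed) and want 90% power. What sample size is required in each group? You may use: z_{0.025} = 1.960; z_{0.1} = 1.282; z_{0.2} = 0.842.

n = 53 per group

Cohen's d = |M₁ − M₂| / SD_pooled = |43.0 − 51.1| / 12.8 = 8.1 / 12.8 = 0.633.
For two independent groups with equal n: n = 2·((z_{α/2} + z_β) / d)².
z_{α/2} + z_β = 1.960 + 1.282 = 3.242.
n = 2 × (3.242 / 0.633)² = 2 × 5.122² = 2 × 26.23 = 52.5.
Round up to the next whole participant.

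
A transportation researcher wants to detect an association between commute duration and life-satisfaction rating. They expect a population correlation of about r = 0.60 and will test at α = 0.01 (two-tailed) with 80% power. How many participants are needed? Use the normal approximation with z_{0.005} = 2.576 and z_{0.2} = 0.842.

n = 28

Fisher's z: C = ½·ln((1+r)/(1−r)) = ½·ln(4.0000) = 0.6931.
n = ((z_{α/2} + z_β)/C)² + 3.
(2.576 + 0.842) / 0.6931 = 3.418 / 0.6931 = 4.931.
n = 4.931² + 3 = 24.32 + 3 = 27.3.
Round up.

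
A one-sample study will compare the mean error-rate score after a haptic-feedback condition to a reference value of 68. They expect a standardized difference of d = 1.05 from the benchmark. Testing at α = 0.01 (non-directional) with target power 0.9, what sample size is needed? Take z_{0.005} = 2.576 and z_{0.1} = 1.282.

For a one-sample test: n = ((z_{α/2} + z_β) / d)².
z_{α/2} + z_β = 2.576 + 1.282 = 3.858.
n = (3.858 / 1.05)² = 3.674² = 13.50.
Round up.

n = 14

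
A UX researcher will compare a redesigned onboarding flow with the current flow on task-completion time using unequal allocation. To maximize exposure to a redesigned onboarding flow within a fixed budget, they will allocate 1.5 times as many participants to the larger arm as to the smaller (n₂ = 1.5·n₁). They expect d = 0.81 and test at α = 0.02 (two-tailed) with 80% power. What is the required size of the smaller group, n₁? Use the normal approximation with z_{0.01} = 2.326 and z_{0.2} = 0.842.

n₁ = 26

With allocation ratio k = n₂/n₁ = 1.5, Var(x̄₁−x̄₂) = σ²(1/n₁ + 1/(k·n₁)) = σ²·(k+1)/(k·n₁).
So n₁ = (1 + 1/k)·((z_{α/2} + z_β)/d)² = 1.667 × (3.168/0.81)².
n₁ = 1.667 × 15.30 = 25.5.
Round up: n₁ = 26, giving n₂ = 1.5 × 26 = 39.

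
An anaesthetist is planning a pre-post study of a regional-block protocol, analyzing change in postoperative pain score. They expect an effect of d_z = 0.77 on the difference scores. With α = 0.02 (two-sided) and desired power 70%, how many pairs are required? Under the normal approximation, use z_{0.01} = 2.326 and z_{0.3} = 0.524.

For a paired (one-sample on differences) test: n = ((z_{α/2} + z_β) / d)².
z_{α/2} + z_β = 2.326 + 0.524 = 2.850.
n = (2.850 / 0.77)² = 3.701² = 13.70.
Round up.

n = 14 pairs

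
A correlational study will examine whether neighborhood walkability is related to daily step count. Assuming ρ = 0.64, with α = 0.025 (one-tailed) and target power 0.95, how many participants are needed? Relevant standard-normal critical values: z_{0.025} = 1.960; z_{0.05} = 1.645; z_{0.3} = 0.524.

n = 26

Fisher's z: C = ½·ln((1+r)/(1−r)) = ½·ln(4.5556) = 0.7582.
n = ((z_{α} + z_β)/C)² + 3.
(1.960 + 1.645) / 0.7582 = 3.605 / 0.7582 = 4.755.
n = 4.755² + 3 = 22.61 + 3 = 25.6.
Round up.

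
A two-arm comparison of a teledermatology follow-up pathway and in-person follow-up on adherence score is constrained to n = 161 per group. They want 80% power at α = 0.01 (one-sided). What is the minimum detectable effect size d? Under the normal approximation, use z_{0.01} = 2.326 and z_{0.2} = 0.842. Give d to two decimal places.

d_min ≈ 0.35

For two independent groups of n = 161 each: d_min = (z_{α} + z_β)·√(2/n).
z-sum = 2.326 + 0.842 = 3.168.
d_min = 3.168 × √(2/161) = 3.168 × 0.1115 = 0.353.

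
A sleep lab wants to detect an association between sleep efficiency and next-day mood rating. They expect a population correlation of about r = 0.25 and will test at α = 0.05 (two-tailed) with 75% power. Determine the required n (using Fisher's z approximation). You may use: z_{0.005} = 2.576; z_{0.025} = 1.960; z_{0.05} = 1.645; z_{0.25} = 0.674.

n = 110

Fisher's z: C = ½·ln((1+r)/(1−r)) = ½·ln(1.6667) = 0.2554.
n = ((z_{α/2} + z_β)/C)² + 3.
(1.960 + 0.674) / 0.2554 = 2.634 / 0.2554 = 10.313.
n = 10.313² + 3 = 106.36 + 3 = 109.4.
Round up.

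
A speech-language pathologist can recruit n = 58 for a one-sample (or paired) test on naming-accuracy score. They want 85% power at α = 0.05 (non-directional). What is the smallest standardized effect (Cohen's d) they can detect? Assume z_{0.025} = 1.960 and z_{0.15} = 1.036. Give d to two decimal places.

For a single sample (or paired design) of n = 58: d_min = (z_{α/2} + z_β)/√n.
z-sum = 1.960 + 1.036 = 2.996.
d_min = 2.996 / √58 = 2.996 / 7.616 = 0.393.

d_min ≈ 0.39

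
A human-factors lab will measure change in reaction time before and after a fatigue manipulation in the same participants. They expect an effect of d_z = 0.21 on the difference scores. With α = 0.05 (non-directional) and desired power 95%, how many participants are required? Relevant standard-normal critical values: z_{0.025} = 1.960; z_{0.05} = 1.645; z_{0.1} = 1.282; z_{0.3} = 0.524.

n = 295 pairs

For a paired (one-sample on differences) test: n = ((z_{α/2} + z_β) / d)².
z_{α/2} + z_β = 1.960 + 1.645 = 3.605.
n = (3.605 / 0.21)² = 17.167² = 294.69.
Round up.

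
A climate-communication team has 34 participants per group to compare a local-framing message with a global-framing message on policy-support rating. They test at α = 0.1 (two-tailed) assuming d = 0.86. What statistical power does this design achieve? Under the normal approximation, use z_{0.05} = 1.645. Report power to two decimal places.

For two equal groups, power = Φ(d·√(n/2) − z_{α/2}).
d·√(n/2) = 0.86 × √(34/2) = 0.86 × 4.123 = 3.546.
z_β = 3.546 − 1.645 = 1.901.
Power = Φ(1.901) = 0.971.

power ≈ 0.97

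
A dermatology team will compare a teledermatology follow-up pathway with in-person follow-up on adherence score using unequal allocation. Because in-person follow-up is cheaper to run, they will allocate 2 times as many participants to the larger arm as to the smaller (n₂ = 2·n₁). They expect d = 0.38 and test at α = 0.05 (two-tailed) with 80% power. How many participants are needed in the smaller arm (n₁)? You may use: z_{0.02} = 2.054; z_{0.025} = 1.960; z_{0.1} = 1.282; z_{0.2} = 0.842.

With allocation ratio k = n₂/n₁ = 2, Var(x̄₁−x̄₂) = σ²(1/n₁ + 1/(k·n₁)) = σ²·(k+1)/(k·n₁).
So n₁ = (1 + 1/k)·((z_{α/2} + z_β)/d)² = 1.500 × (2.802/0.38)².
n₁ = 1.500 × 54.37 = 81.6.
Round up: n₁ = 82, giving n₂ = 2 × 82 = 164.

n₁ = 82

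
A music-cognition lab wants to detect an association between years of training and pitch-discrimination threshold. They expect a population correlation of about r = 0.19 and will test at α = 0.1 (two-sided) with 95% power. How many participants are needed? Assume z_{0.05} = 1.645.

n = 296

Fisher's z: C = ½·ln((1+r)/(1−r)) = ½·ln(1.4691) = 0.1923.
n = ((z_{α/2} + z_β)/C)² + 3.
(1.645 + 1.645) / 0.1923 = 3.290 / 0.1923 = 17.109.
n = 17.109² + 3 = 292.71 + 3 = 295.7.
Round up.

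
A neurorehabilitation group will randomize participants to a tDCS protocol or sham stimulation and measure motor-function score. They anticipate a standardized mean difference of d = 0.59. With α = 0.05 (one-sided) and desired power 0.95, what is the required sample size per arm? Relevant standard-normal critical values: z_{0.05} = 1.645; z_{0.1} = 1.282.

For two independent groups with equal n: n = 2·((z_{α} + z_β) / d)².
z_{α} + z_β = 1.645 + 1.645 = 3.290.
n = 2 × (3.290 / 0.59)² = 2 × 5.576² = 2 × 31.09 = 62.2.
Round up to the next whole participant.

n = 63 per group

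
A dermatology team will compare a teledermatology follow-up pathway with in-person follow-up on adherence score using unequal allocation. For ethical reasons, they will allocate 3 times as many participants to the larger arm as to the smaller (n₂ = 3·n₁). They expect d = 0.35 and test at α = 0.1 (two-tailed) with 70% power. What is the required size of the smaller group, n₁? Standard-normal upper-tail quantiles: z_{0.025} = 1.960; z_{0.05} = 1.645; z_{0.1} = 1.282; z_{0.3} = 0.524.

With allocation ratio k = n₂/n₁ = 3, Var(x̄₁−x̄₂) = σ²(1/n₁ + 1/(k·n₁)) = σ²·(k+1)/(k·n₁).
So n₁ = (1 + 1/k)·((z_{α/2} + z_β)/d)² = 1.333 × (2.169/0.35)².
n₁ = 1.333 × 38.40 = 51.2.
Round up: n₁ = 52, giving n₂ = 3 × 52 = 156.

n₁ = 52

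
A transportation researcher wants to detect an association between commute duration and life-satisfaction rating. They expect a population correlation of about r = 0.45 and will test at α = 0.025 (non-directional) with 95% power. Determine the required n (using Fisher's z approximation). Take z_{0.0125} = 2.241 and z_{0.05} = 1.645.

n = 68

Fisher's z: C = ½·ln((1+r)/(1−r)) = ½·ln(2.6364) = 0.4847.
n = ((z_{α/2} + z_β)/C)² + 3.
(2.241 + 1.645) / 0.4847 = 3.886 / 0.4847 = 8.017.
n = 8.017² + 3 = 64.28 + 3 = 67.3.
Round up.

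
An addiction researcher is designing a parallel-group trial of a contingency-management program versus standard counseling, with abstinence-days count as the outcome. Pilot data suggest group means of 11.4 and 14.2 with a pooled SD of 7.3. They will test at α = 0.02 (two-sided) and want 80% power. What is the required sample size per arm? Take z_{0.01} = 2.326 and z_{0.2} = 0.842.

Cohen's d = |M₁ − M₂| / SD_pooled = |11.4 − 14.2| / 7.3 = 2.8 / 7.3 = 0.384.
For two independent groups with equal n: n = 2·((z_{α/2} + z_β) / d)².
z_{α/2} + z_β = 2.326 + 0.842 = 3.168.
n = 2 × (3.168 / 0.384)² = 2 × 8.250² = 2 × 68.06 = 136.1.
Round up to the next whole participant.

n = 137 per group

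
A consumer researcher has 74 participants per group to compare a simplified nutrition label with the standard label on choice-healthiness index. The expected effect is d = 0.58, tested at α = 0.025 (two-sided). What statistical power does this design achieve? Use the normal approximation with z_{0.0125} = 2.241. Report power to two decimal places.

For two equal groups, power = Φ(d·√(n/2) − z_{α/2}).
d·√(n/2) = 0.58 × √(74/2) = 0.58 × 6.083 = 3.528.
z_β = 3.528 − 2.241 = 1.287.
Power = Φ(1.287) = 0.901.

power ≈ 0.90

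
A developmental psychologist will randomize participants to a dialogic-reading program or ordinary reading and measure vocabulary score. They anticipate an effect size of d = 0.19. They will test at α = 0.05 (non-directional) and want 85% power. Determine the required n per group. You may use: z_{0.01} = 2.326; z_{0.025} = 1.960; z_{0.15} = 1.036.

n = 498 per group

For two independent groups with equal n: n = 2·((z_{α/2} + z_β) / d)².
z_{α/2} + z_β = 1.960 + 1.036 = 2.996.
n = 2 × (2.996 / 0.19)² = 2 × 15.768² = 2 × 248.64 = 497.3.
Round up to the next whole participant.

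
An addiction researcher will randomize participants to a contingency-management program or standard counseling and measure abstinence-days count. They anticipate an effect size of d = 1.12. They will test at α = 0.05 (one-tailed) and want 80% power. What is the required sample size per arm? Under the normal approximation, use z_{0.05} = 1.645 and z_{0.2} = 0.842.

n = 10 per group

For two independent groups with equal n: n = 2·((z_{α} + z_β) / d)².
z_{α} + z_β = 1.645 + 0.842 = 2.487.
n = 2 × (2.487 / 1.12)² = 2 × 2.221² = 2 × 4.93 = 9.9.
Round up to the next whole participant.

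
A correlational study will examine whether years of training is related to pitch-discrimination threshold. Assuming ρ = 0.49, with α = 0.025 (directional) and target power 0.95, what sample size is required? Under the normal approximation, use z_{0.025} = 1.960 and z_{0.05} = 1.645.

n = 49

Fisher's z: C = ½·ln((1+r)/(1−r)) = ½·ln(2.9216) = 0.5361.
n = ((z_{α} + z_β)/C)² + 3.
(1.960 + 1.645) / 0.5361 = 3.605 / 0.5361 = 6.724.
n = 6.724² + 3 = 45.22 + 3 = 48.2.
Round up.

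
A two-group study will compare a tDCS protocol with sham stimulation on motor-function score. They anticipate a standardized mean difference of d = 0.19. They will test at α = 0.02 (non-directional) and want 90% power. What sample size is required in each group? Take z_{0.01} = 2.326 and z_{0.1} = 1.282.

For two independent groups with equal n: n = 2·((z_{α/2} + z_β) / d)².
z_{α/2} + z_β = 2.326 + 1.282 = 3.608.
n = 2 × (3.608 / 0.19)² = 2 × 18.989² = 2 × 360.60 = 721.2.
Round up to the next whole participant.

n = 722 per group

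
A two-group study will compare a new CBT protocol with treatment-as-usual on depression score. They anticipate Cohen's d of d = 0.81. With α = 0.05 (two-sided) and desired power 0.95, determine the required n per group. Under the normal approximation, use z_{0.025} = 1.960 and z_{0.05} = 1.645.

For two independent groups with equal n: n = 2·((z_{α/2} + z_β) / d)².
z_{α/2} + z_β = 1.960 + 1.645 = 3.605.
n = 2 × (3.605 / 0.81)² = 2 × 4.451² = 2 × 19.81 = 39.6.
Round up to the next whole participant.

n = 40 per group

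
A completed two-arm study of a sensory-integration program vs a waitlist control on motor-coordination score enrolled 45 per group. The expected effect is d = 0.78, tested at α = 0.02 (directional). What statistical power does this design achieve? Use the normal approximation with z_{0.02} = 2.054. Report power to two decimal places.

For two equal groups, power = Φ(d·√(n/2) − z_{α}).
d·√(n/2) = 0.78 × √(45/2) = 0.78 × 4.743 = 3.700.
z_β = 3.700 − 2.054 = 1.646.
Power = Φ(1.646) = 0.950.

power ≈ 0.95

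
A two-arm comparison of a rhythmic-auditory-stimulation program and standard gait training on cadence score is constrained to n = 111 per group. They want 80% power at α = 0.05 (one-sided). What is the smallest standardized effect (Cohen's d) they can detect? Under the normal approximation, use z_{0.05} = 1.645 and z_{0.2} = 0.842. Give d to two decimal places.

For two independent groups of n = 111 each: d_min = (z_{α} + z_β)·√(2/n).
z-sum = 1.645 + 0.842 = 2.487.
d_min = 2.487 × √(2/111) = 2.487 × 0.1342 = 0.334.

d_min ≈ 0.33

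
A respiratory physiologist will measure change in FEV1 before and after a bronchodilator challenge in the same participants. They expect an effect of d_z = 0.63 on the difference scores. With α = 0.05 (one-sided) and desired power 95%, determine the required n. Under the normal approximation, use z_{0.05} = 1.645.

For a paired (one-sample on differences) test: n = ((z_{α} + z_β) / d)².
z_{α} + z_β = 1.645 + 1.645 = 3.290.
n = (3.290 / 0.63)² = 5.222² = 27.27.
Round up.

n = 28 pairs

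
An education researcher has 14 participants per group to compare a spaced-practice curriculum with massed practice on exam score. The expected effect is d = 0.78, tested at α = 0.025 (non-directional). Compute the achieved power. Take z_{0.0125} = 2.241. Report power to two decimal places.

For two equal groups, power = Φ(d·√(n/2) − z_{α/2}).
d·√(n/2) = 0.78 × √(14/2) = 0.78 × 2.646 = 2.064.
z_β = 2.064 − 2.241 = -0.177.
Power = Φ(-0.177) = 0.430.

power ≈ 0.43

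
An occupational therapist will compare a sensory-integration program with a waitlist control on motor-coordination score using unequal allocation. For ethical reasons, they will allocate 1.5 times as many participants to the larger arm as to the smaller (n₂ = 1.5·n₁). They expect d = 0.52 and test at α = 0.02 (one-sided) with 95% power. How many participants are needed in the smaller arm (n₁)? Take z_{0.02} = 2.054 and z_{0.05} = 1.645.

With allocation ratio k = n₂/n₁ = 1.5, Var(x̄₁−x̄₂) = σ²(1/n₁ + 1/(k·n₁)) = σ²·(k+1)/(k·n₁).
So n₁ = (1 + 1/k)·((z_{α} + z_β)/d)² = 1.667 × (3.699/0.52)².
n₁ = 1.667 × 50.60 = 84.3.
Round up: n₁ = 85, giving n₂ = ⌈1.5 × 85⌉ = ⌈127.5⌉ = 128.

n₁ = 85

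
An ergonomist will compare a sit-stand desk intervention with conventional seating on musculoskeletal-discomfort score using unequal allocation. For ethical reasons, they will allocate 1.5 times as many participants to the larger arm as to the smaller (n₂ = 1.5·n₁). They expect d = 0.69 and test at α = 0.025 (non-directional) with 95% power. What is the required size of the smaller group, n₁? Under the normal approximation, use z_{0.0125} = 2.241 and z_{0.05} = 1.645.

With allocation ratio k = n₂/n₁ = 1.5, Var(x̄₁−x̄₂) = σ²(1/n₁ + 1/(k·n₁)) = σ²·(k+1)/(k·n₁).
So n₁ = (1 + 1/k)·((z_{α/2} + z_β)/d)² = 1.667 × (3.886/0.69)².
n₁ = 1.667 × 31.72 = 52.9.
Round up: n₁ = 53, giving n₂ = ⌈1.5 × 53⌉ = ⌈79.5⌉ = 80.

n₁ = 53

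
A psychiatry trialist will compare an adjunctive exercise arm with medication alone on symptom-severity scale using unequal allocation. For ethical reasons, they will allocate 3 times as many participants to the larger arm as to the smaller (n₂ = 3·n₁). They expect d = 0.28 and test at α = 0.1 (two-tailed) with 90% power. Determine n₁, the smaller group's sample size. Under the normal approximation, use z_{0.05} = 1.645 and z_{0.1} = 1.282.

n₁ = 146

With allocation ratio k = n₂/n₁ = 3, Var(x̄₁−x̄₂) = σ²(1/n₁ + 1/(k·n₁)) = σ²·(k+1)/(k·n₁).
So n₁ = (1 + 1/k)·((z_{α/2} + z_β)/d)² = 1.333 × (2.927/0.28)².
n₁ = 1.333 × 109.28 = 145.7.
Round up: n₁ = 146, giving n₂ = 3 × 146 = 438.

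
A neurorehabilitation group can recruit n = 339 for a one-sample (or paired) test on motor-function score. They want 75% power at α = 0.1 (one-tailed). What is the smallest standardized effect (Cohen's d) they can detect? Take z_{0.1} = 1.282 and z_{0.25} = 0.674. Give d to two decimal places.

d_min ≈ 0.11

For a single sample (or paired design) of n = 339: d_min = (z_{α} + z_β)/√n.
z-sum = 1.282 + 0.674 = 1.956.
d_min = 1.956 / √339 = 1.956 / 18.412 = 0.106.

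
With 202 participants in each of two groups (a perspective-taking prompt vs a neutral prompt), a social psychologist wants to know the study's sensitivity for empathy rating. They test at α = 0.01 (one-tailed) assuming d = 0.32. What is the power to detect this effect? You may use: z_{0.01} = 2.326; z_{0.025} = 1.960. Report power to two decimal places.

power ≈ 0.81

For two equal groups, power = Φ(d·√(n/2) − z_{α}).
d·√(n/2) = 0.32 × √(202/2) = 0.32 × 10.050 = 3.216.
z_β = 3.216 − 2.326 = 0.890.
Power = Φ(0.890) = 0.813.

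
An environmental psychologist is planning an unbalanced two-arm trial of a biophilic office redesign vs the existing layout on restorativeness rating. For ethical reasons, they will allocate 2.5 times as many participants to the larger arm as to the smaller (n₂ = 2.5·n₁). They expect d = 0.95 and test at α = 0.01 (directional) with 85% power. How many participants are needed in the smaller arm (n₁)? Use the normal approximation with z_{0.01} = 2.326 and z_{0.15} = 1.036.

n₁ = 18

With allocation ratio k = n₂/n₁ = 2.5, Var(x̄₁−x̄₂) = σ²(1/n₁ + 1/(k·n₁)) = σ²·(k+1)/(k·n₁).
So n₁ = (1 + 1/k)·((z_{α} + z_β)/d)² = 1.400 × (3.362/0.95)².
n₁ = 1.400 × 12.52 = 17.5.
Round up: n₁ = 18, giving n₂ = 2.5 × 18 = 45.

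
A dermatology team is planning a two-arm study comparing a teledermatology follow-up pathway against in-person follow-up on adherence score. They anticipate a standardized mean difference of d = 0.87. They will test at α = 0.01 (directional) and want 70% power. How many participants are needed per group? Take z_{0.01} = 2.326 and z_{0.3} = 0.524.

n = 22 per group

For two independent groups with equal n: n = 2·((z_{α} + z_β) / d)².
z_{α} + z_β = 2.326 + 0.524 = 2.850.
n = 2 × (2.850 / 0.87)² = 2 × 3.276² = 2 × 10.73 = 21.5.
Round up to the next whole participant.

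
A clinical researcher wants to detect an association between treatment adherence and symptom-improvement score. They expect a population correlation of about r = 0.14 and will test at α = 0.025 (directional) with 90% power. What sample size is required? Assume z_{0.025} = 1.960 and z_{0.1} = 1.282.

Fisher's z: C = ½·ln((1+r)/(1−r)) = ½·ln(1.3256) = 0.1409.
n = ((z_{α} + z_β)/C)² + 3.
(1.960 + 1.282) / 0.1409 = 3.242 / 0.1409 = 23.009.
n = 23.009² + 3 = 529.42 + 3 = 532.4.
Round up.

n = 533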